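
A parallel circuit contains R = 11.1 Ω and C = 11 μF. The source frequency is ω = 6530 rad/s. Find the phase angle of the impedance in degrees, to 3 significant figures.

X_C = 1/(ωC) = 13.9 Ω
Parallel: admittances add. Y = 1/R + jωC
Y = (0.0901 + j0.0718) S
|Y| = 0.115 S → |Z| = 1/|Y| = 8.68 Ω, ∠Z = −∠Y = -38.6°

-38.6°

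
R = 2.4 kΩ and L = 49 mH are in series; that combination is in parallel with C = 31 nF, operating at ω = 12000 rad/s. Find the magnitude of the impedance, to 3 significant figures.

X_L = ωL = 588 Ω
X_C = 1/(ωC) = 2690 Ω
Branch 1 (R+jX_L): Z₁ = 2400 + j588 Ω, |Z₁| = 2470 Ω
Branch 2 (−jX_C): Z₂ = −j2690 Ω
Parallel: Z = Z₁Z₂/(Z₁+Z₂), |Z| = 2080 Ω, ∠Z = -35.0°

2080 Ω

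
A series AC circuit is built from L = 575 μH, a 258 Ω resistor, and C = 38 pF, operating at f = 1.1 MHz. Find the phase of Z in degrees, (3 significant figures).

ω = 2πf = 6.912e+06 rad/s
X_L = ωL = 3970 Ω
X_C = 1/(ωC) = 3810 Ω
Net reactance X = X_L − X_C = 167 Ω
Z = 258 + j167 Ω
|Z| = √(258² + 167²) = 307 Ω
∠Z = arctan(167/258) = 32.8°

32.8°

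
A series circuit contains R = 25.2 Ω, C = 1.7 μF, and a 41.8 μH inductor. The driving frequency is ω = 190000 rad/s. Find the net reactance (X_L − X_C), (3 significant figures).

4.85 Ω

X_L = ωL = 7.94 Ω
X_C = 1/(ωC) = 3.10 Ω
X = 7.94 − 3.10 = 4.85 Ω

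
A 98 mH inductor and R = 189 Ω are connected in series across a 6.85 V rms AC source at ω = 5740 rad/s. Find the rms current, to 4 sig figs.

11.54 mA

X_L = ωL = 562.5 Ω
Z = 189.0 + j562.5 Ω
|Z| = √(189.0² + 562.5²) = 593.4 Ω
I = V/|Z| = 6.85/593.4 = 11.54 mA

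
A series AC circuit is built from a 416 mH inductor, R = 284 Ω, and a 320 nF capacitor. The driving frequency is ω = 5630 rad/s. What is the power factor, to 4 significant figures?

0.1570

X_L = ωL = 2342 Ω
X_C = 1/(ωC) = 555.1 Ω
Net reactance X = X_L − X_C = 1787 Ω
Z = 284.0 + j1787 Ω
|Z| = √(284.0² + 1787²) = 1809 Ω
∠Z = arctan(1787/284.0) = 80.97°
cos φ = cos(80.97°) = 0.1570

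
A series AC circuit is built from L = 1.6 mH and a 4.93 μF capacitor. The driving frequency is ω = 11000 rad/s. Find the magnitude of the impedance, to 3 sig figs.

0.840 Ω

X_L = ωL = 17.6 Ω
X_C = 1/(ωC) = 18.4 Ω
Net reactance X = X_L − X_C = -0.840 Ω
Z = − j0.840 Ω
|Z| = √(0² + 0.840²) = 0.840 Ω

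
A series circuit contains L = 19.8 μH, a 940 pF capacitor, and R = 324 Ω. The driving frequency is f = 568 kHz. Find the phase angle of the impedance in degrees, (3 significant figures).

-35.1°

ω = 2πf = 3.569e+06 rad/s
X_L = ωL = 70.7 Ω
X_C = 1/(ωC) = 298 Ω
Net reactance X = X_L − X_C = -227 Ω
Z = 324 − j227 Ω
|Z| = √(324² + 227²) = 396 Ω
∠Z = arctan(-227/324) = -35.1°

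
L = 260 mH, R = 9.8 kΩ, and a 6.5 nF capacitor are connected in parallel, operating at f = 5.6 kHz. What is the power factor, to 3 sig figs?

0.650

ω = 2πf = 35190 rad/s
X_L = ωL = 9150 Ω
X_C = 1/(ωC) = 4370 Ω
Parallel: admittances add. Y = 1/R + 1/(jωL) + jωC
Y = (0.000102 + j0.000119) S
|Y| = 0.000157 S → |Z| = 1/|Y| = 6370 Ω, ∠Z = −∠Y = -49.5°
cos φ = cos(-49.5°) = 0.650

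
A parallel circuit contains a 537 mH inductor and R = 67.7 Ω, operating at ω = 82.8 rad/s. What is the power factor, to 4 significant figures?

X_L = ωL = 44.46 Ω
Parallel: admittances add. Y = 1/R + 1/(jωL)
Y = (0.01477 − j0.02249) S
|Y| = 0.02691 S → |Z| = 1/|Y| = 37.16 Ω, ∠Z = −∠Y = 56.70°
cos φ = cos(56.70°) = 0.5490

0.5490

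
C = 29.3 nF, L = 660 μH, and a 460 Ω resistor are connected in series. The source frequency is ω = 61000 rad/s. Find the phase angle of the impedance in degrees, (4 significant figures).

-48.46°

X_L = ωL = 40.26 Ω
X_C = 1/(ωC) = 559.5 Ω
Net reactance X = X_L − X_C = -519.2 Ω
Z = 460.0 − j519.2 Ω
|Z| = √(460.0² + 519.2²) = 693.7 Ω
∠Z = arctan(-519.2/460.0) = -48.46°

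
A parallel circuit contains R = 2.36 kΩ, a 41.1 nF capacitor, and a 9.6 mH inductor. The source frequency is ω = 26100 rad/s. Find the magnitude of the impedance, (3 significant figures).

X_L = ωL = 251 Ω
X_C = 1/(ωC) = 932 Ω
Parallel: admittances add. Y = 1/R + 1/(jωL) + jωC
Y = (0.000424 − j0.00292) S
|Y| = 0.00295 S → |Z| = 1/|Y| = 339 Ω, ∠Z = −∠Y = 81.7°

339 Ω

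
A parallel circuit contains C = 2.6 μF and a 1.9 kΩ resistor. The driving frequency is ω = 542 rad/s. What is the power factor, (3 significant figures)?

0.350

X_C = 1/(ωC) = 710 Ω
Parallel: admittances add. Y = 1/R + jωC
Y = (0.000526 + j0.00141) S
|Y| = 0.00150 S → |Z| = 1/|Y| = 665 Ω, ∠Z = −∠Y = -69.5°
cos φ = cos(-69.5°) = 0.350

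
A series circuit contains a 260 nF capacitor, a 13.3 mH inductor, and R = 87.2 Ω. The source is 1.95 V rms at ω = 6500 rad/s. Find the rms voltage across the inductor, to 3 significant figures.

X_L = ωL = 86.4 Ω
X_C = 1/(ωC) = 592 Ω
Net reactance X = X_L − X_C = -505 Ω
Z = 87.2 − j505 Ω
|Z| = √(87.2² + 505²) = 513 Ω
I = V/|Z| = 3.80 mA
V_L = I·|Z_L| = 0.00380 × 86.4 = 0.329 V

0.329 V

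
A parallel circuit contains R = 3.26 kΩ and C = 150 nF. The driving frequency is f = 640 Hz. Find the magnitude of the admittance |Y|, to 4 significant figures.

ω = 2πf = 4021 rad/s
X_C = 1/(ωC) = 1658 Ω
Parallel: admittances add. Y = 1/R + jωC
Y = (0.0003067 + j0.0006032) S
|Y| = 0.0006767 S → |Z| = 1/|Y| = 1478 Ω, ∠Z = −∠Y = -63.04°

676.7 μS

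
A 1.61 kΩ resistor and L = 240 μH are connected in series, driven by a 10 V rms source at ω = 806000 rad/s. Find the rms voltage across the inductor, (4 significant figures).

1.193 V

X_L = ωL = 193.4 Ω
Z = 1610 + j193.4 Ω
|Z| = √(1610² + 193.4²) = 1622 Ω
I = V/|Z| = 6.167 mA
V_L = I·|Z_L| = 0.006167 × 193.4 = 1.193 V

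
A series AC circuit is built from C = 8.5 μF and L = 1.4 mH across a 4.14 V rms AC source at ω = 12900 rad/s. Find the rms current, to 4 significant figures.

463.1 mA

X_L = ωL = 18.06 Ω
X_C = 1/(ωC) = 9.120 Ω
Net reactance X = X_L − X_C = 8.940 Ω
Z = j8.940 Ω
|Z| = √(0² + 8.940²) = 8.940 Ω
I = V/|Z| = 4.14/8.940 = 463.1 mA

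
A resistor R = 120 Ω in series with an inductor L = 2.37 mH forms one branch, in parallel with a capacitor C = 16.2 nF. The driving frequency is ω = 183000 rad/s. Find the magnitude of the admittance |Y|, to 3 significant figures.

1.01 mS

X_L = ωL = 434 Ω
X_C = 1/(ωC) = 337 Ω
Branch 1 (R+jX_L): Z₁ = 120 + j434 Ω, |Z₁| = 450 Ω
Branch 2 (−jX_C): Z₂ = −j337 Ω
Parallel: Z = Z₁Z₂/(Z₁+Z₂), |Z| = 986 Ω, ∠Z = -54.2°
|Y| = 1/|Z| = 1.01 mS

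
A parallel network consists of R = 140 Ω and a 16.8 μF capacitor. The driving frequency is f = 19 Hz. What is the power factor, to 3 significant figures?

ω = 2πf = 119.4 rad/s
X_C = 1/(ωC) = 499 Ω
Parallel: admittances add. Y = 1/R + jωC
Y = (0.00714 + j0.00201) S
|Y| = 0.00742 S → |Z| = 1/|Y| = 135 Ω, ∠Z = −∠Y = -15.7°
cos φ = cos(-15.7°) = 0.963

0.963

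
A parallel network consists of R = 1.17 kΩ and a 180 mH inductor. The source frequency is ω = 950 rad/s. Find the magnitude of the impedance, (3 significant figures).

169 Ω

X_L = ωL = 171 Ω
Parallel: admittances add. Y = 1/R + 1/(jωL)
Y = (0.000855 − j0.00585) S
|Y| = 0.00591 S → |Z| = 1/|Y| = 169 Ω, ∠Z = −∠Y = 81.7°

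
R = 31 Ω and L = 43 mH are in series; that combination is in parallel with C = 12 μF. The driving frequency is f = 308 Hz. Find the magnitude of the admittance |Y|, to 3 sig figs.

13.3 mS

ω = 2πf = 1935 rad/s
X_L = ωL = 83.2 Ω
X_C = 1/(ωC) = 43.1 Ω
Branch 1 (R+jX_L): Z₁ = 31.0 + j83.2 Ω, |Z₁| = 88.8 Ω
Branch 2 (−jX_C): Z₂ = −j43.1 Ω
Parallel: Z = Z₁Z₂/(Z₁+Z₂), |Z| = 75.4 Ω, ∠Z = -72.8°
|Y| = 1/|Z| = 13.3 mS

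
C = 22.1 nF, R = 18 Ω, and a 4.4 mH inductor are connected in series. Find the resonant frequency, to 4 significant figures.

ω₀ = 1/√(LC) = 1/√(0.0044 × 2.21e-08) = 101400 rad/s
f₀ = ω₀/(2π) = 16.14 kHz

16.14 kHz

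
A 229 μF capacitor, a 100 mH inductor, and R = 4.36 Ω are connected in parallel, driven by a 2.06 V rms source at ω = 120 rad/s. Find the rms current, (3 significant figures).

X_L = ωL = 12.0 Ω
X_C = 1/(ωC) = 36.4 Ω
Parallel: admittances add. Y = 1/R + 1/(jωL) + jωC
Y = (0.229 − j0.0559) S
|Y| = 0.236 S → |Z| = 1/|Y| = 4.24 Ω, ∠Z = −∠Y = 13.7°
I = V/|Z| = 2.06/4.24 = 486 mA

486 mA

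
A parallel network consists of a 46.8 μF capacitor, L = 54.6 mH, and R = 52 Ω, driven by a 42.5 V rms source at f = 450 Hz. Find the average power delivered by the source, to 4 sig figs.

ω = 2πf = 2827 rad/s
X_L = ωL = 154.4 Ω
X_C = 1/(ωC) = 7.557 Ω
Parallel: admittances add. Y = 1/R + 1/(jωL) + jωC
Y = (0.01923 + j0.1258) S
|Y| = 0.1273 S → |Z| = 1/|Y| = 7.855 Ω, ∠Z = −∠Y = -81.31°
I = V/|Z| = 5.411 A
P = VI cos φ = 42.5 × 5.411 × cos(-81.31°) = 34.74 W

34.74 W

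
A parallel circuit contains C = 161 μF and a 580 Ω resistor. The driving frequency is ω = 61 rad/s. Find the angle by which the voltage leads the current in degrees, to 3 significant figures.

X_C = 1/(ωC) = 102 Ω
Parallel: admittances add. Y = 1/R + jωC
Y = (0.00172 + j0.00982) S
|Y| = 0.00997 S → |Z| = 1/|Y| = 100 Ω, ∠Z = −∠Y = -80.0°

-80.0°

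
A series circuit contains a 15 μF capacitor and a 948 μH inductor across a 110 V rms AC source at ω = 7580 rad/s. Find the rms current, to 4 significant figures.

68.36 A

X_L = ωL = 7.186 Ω
X_C = 1/(ωC) = 8.795 Ω
Net reactance X = X_L − X_C = -1.609 Ω
Z = − j1.609 Ω
|Z| = √(0² + 1.609²) = 1.609 Ω
I = V/|Z| = 110/1.609 = 68.36 A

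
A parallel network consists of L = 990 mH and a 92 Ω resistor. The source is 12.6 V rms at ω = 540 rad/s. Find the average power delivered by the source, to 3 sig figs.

X_L = ωL = 535 Ω
Parallel: admittances add. Y = 1/R + 1/(jωL)
Y = (0.0109 − j0.00187) S
|Y| = 0.0110 S → |Z| = 1/|Y| = 90.7 Ω, ∠Z = −∠Y = 9.76°
I = V/|Z| = 139 mA
P = VI cos φ = 12.6 × 0.139 × cos(9.76°) = 1.73 W

1.73 W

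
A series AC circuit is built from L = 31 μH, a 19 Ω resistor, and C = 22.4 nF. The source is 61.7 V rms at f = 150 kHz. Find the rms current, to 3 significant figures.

ω = 2πf = 942500 rad/s
X_L = ωL = 29.2 Ω
X_C = 1/(ωC) = 47.4 Ω
Net reactance X = X_L − X_C = -18.2 Ω
Z = 19.0 − j18.2 Ω
|Z| = √(19.0² + 18.2²) = 26.3 Ω
I = V/|Z| = 61.7/26.3 = 2.35 A

2.35 A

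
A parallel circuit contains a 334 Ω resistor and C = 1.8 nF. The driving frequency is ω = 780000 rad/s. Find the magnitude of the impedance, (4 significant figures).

302.4 Ω

X_C = 1/(ωC) = 712.3 Ω
Parallel: admittances add. Y = 1/R + jωC
Y = (0.002994 + j0.001404) S
|Y| = 0.003307 S → |Z| = 1/|Y| = 302.4 Ω, ∠Z = −∠Y = -25.12°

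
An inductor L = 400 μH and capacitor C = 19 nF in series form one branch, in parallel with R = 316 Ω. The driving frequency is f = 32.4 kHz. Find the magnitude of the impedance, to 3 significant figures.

154 Ω

ω = 2πf = 203600 rad/s
X_L = ωL = 81.4 Ω
X_C = 1/(ωC) = 259 Ω
Branch 1: Z₁ = R = 316 Ω
Branch 2 (series LC): Z₂ = j(X_L − X_C) = −j177 Ω
Parallel: Z = Z₁Z₂/(Z₁+Z₂), |Z| = 154 Ω, ∠Z = -60.7°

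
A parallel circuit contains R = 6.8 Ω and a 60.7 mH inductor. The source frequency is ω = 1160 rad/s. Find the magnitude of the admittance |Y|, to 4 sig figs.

X_L = ωL = 70.41 Ω
Parallel: admittances add. Y = 1/R + 1/(jωL)
Y = (0.1471 − j0.01420) S
|Y| = 0.1477 S → |Z| = 1/|Y| = 6.769 Ω, ∠Z = −∠Y = 5.516°

147.7 mS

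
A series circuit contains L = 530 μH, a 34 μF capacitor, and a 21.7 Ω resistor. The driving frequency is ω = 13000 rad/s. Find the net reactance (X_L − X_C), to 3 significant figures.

X_L = ωL = 6.89 Ω
X_C = 1/(ωC) = 2.26 Ω
X = 6.89 − 2.26 = 4.63 Ω

4.63 Ω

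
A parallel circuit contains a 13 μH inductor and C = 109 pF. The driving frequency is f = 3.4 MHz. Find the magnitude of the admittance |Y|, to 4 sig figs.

ω = 2πf = 2.136e+07 rad/s
X_L = ωL = 277.7 Ω
X_C = 1/(ωC) = 429.5 Ω
Parallel: admittances add. Y = 1/(jωL) + jωC
Y = (0 − j0.001272) S
|Y| = 0.001272 S → |Z| = 1/|Y| = 786.0 Ω, ∠Z = −∠Y = 90.00°

1.272 mS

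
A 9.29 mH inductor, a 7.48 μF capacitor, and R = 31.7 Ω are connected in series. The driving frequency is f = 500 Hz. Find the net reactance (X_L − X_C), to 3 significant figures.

-13.4 Ω

ω = 2πf = 3142 rad/s
X_L = ωL = 29.2 Ω
X_C = 1/(ωC) = 42.6 Ω
X = 29.2 − 42.6 = -13.4 Ω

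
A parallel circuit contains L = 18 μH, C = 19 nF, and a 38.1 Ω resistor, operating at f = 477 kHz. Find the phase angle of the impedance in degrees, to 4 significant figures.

ω = 2πf = 2.997e+06 rad/s
X_L = ωL = 53.95 Ω
X_C = 1/(ωC) = 17.56 Ω
Parallel: admittances add. Y = 1/R + 1/(jωL) + jωC
Y = (0.02625 + j0.03841) S
|Y| = 0.04652 S → |Z| = 1/|Y| = 21.50 Ω, ∠Z = −∠Y = -55.65°

-55.65°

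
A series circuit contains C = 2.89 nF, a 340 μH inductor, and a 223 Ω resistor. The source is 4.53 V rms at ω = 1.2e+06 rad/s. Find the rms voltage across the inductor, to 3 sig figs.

7.30 V

X_L = ωL = 408 Ω
X_C = 1/(ωC) = 288 Ω
Net reactance X = X_L − X_C = 120 Ω
Z = 223 + j120 Ω
|Z| = √(223² + 120²) = 253 Ω
I = V/|Z| = 17.9 mA
V_L = I·|Z_L| = 0.0179 × 408 = 7.30 V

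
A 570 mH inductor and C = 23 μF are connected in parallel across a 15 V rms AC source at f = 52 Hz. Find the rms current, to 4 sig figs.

ω = 2πf = 326.7 rad/s
X_L = ωL = 186.2 Ω
X_C = 1/(ωC) = 133.1 Ω
Parallel: admittances add. Y = 1/(jωL) + jωC
Y = (0 + j0.002145) S
|Y| = 0.002145 S → |Z| = 1/|Y| = 466.2 Ω, ∠Z = −∠Y = -90.00°
I = V/|Z| = 15/466.2 = 32.18 mA

32.18 mA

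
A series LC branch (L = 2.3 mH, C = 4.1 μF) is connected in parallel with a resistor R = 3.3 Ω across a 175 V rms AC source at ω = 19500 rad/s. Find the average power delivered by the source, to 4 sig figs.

X_L = ωL = 44.85 Ω
X_C = 1/(ωC) = 12.51 Ω
Branch 1: Z₁ = R = 3.300 Ω
Branch 2 (series LC): Z₂ = j(X_L − X_C) = j32.34 Ω
Parallel: Z = Z₁Z₂/(Z₁+Z₂), |Z| = 3.283 Ω, ∠Z = 5.826°
I = V/|Z| = 53.31 A
P = VI cos φ = 175 × 53.31 × cos(5.826°) = 9.280 kW

9.280 kW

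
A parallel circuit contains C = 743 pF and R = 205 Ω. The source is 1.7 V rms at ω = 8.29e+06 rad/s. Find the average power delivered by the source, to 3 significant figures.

14.1 mW

X_C = 1/(ωC) = 162 Ω
Parallel: admittances add. Y = 1/R + jωC
Y = (0.00488 + j0.00616) S
|Y| = 0.00786 S → |Z| = 1/|Y| = 127 Ω, ∠Z = −∠Y = -51.6°
I = V/|Z| = 13.4 mA
P = VI cos φ = 1.7 × 0.0134 × cos(-51.6°) = 14.1 mW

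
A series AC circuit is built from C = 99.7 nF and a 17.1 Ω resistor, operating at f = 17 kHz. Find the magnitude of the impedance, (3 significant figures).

ω = 2πf = 106800 rad/s
X_C = 1/(ωC) = 93.9 Ω
Z = 17.1 − j93.9 Ω
|Z| = √(17.1² + 93.9²) = 95.4 Ω

95.4 Ω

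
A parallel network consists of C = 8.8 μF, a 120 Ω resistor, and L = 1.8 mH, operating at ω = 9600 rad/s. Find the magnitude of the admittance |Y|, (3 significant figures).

X_L = ωL = 17.3 Ω
X_C = 1/(ωC) = 11.8 Ω
Parallel: admittances add. Y = 1/R + 1/(jωL) + jωC
Y = (0.00833 + j0.0266) S
|Y| = 0.0279 S → |Z| = 1/|Y| = 35.9 Ω, ∠Z = −∠Y = -72.6°

27.9 mS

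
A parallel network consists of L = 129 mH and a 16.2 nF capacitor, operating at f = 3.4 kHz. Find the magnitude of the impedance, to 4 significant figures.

ω = 2πf = 21360 rad/s
X_L = ωL = 2756 Ω
X_C = 1/(ωC) = 2890 Ω
Parallel: admittances add. Y = 1/(jωL) + jωC
Y = (0 − j1.679e-05) S
|Y| = 1.679e-05 S → |Z| = 1/|Y| = 59550 Ω, ∠Z = −∠Y = 90.00°

59550 Ω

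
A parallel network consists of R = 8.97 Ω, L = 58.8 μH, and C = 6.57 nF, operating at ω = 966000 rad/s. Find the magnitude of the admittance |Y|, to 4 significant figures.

112.0 mS

X_L = ωL = 56.80 Ω
X_C = 1/(ωC) = 157.6 Ω
Parallel: admittances add. Y = 1/R + 1/(jωL) + jωC
Y = (0.1115 − j0.01126) S
|Y| = 0.1120 S → |Z| = 1/|Y| = 8.925 Ω, ∠Z = −∠Y = 5.767°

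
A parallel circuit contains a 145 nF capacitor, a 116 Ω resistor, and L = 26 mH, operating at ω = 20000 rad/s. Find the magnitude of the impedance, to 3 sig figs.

X_L = ωL = 520 Ω
X_C = 1/(ωC) = 345 Ω
Parallel: admittances add. Y = 1/R + 1/(jωL) + jωC
Y = (0.00862 + j0.000977) S
|Y| = 0.00868 S → |Z| = 1/|Y| = 115 Ω, ∠Z = −∠Y = -6.47°

115 Ω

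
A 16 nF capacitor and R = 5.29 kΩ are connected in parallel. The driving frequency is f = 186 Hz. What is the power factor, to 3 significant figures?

ω = 2πf = 1169 rad/s
X_C = 1/(ωC) = 53500 Ω
Parallel: admittances add. Y = 1/R + jωC
Y = (0.000189 + j1.87e-05) S
|Y| = 0.000190 S → |Z| = 1/|Y| = 5260 Ω, ∠Z = −∠Y = -5.65°
cos φ = cos(-5.65°) = 0.995

0.995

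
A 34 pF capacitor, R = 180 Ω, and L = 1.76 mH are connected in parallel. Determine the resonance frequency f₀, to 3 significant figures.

ω₀ = 1/√(LC) = 1/√(0.00176 × 3.4e-11) = 4.088e+06 rad/s
f₀ = ω₀/(2π) = 651 kHz

651 kHz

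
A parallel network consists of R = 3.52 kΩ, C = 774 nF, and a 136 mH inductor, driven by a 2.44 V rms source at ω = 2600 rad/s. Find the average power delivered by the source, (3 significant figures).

X_L = ωL = 354 Ω
X_C = 1/(ωC) = 497 Ω
Parallel: admittances add. Y = 1/R + 1/(jωL) + jωC
Y = (0.000284 − j0.000816) S
|Y| = 0.000864 S → |Z| = 1/|Y| = 1160 Ω, ∠Z = −∠Y = 70.8°
I = V/|Z| = 2.11 mA
P = VI cos φ = 2.44 × 0.00211 × cos(70.8°) = 1.69 mW

1.69 mW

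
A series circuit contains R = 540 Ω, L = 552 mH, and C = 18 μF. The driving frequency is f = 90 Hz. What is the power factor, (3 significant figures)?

0.930

ω = 2πf = 565.5 rad/s
X_L = ωL = 312 Ω
X_C = 1/(ωC) = 98.2 Ω
Net reactance X = X_L − X_C = 214 Ω
Z = 540 + j214 Ω
|Z| = √(540² + 214²) = 581 Ω
∠Z = arctan(214/540) = 21.6°
cos φ = cos(21.6°) = 0.930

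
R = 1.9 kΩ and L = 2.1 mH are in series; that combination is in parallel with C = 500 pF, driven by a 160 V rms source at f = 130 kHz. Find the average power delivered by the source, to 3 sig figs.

ω = 2πf = 816800 rad/s
X_L = ωL = 1720 Ω
X_C = 1/(ωC) = 2450 Ω
Branch 1 (R+jX_L): Z₁ = 1900 + j1720 Ω, |Z₁| = 2560 Ω
Branch 2 (−jX_C): Z₂ = −j2450 Ω
Parallel: Z = Z₁Z₂/(Z₁+Z₂), |Z| = 3080 Ω, ∠Z = -26.8°
I = V/|Z| = 52.0 mA
P = VI cos φ = 160 × 0.0520 × cos(-26.8°) = 7.42 W

7.42 W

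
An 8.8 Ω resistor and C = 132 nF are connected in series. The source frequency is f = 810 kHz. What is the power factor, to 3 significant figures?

0.986

ω = 2πf = 5.089e+06 rad/s
X_C = 1/(ωC) = 1.49 Ω
Z = 8.80 − j1.49 Ω
|Z| = √(8.80² + 1.49²) = 8.93 Ω
∠Z = arctan(-1.49/8.80) = -9.60°
cos φ = cos(-9.60°) = 0.986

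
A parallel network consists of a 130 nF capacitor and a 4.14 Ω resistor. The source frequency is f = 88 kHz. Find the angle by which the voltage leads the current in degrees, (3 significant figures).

ω = 2πf = 552900 rad/s
X_C = 1/(ωC) = 13.9 Ω
Parallel: admittances add. Y = 1/R + jωC
Y = (0.242 + j0.0719) S
|Y| = 0.252 S → |Z| = 1/|Y| = 3.97 Ω, ∠Z = −∠Y = -16.6°

-16.6°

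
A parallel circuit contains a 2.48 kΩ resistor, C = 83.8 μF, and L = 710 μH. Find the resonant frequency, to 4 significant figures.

652.5 Hz

ω₀ = 1/√(LC) = 1/√(0.00071 × 8.38e-05) = 4100 rad/s
f₀ = ω₀/(2π) = 652.5 Hz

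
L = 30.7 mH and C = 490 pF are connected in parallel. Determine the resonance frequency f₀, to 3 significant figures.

ω₀ = 1/√(LC) = 1/√(0.0307 × 4.9e-10) = 257800 rad/s
f₀ = ω₀/(2π) = 41.0 kHz

41.0 kHz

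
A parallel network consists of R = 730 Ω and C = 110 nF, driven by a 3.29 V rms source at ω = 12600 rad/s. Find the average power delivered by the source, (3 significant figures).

14.8 mW

X_C = 1/(ωC) = 722 Ω
Parallel: admittances add. Y = 1/R + jωC
Y = (0.00137 + j0.00139) S
|Y| = 0.00195 S → |Z| = 1/|Y| = 513 Ω, ∠Z = −∠Y = -45.3°
I = V/|Z| = 6.41 mA
P = VI cos φ = 3.29 × 0.00641 × cos(-45.3°) = 14.8 mW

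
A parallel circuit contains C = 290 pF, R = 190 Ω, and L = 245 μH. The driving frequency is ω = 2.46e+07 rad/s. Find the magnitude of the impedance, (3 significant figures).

115 Ω

X_L = ωL = 6030 Ω
X_C = 1/(ωC) = 140 Ω
Parallel: admittances add. Y = 1/R + 1/(jωL) + jωC
Y = (0.00526 + j0.00697) S
|Y| = 0.00873 S → |Z| = 1/|Y| = 115 Ω, ∠Z = −∠Y = -52.9°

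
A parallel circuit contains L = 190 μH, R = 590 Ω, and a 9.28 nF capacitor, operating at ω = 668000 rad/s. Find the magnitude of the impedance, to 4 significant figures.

419.0 Ω

X_L = ωL = 126.9 Ω
X_C = 1/(ωC) = 161.3 Ω
Parallel: admittances add. Y = 1/R + 1/(jωL) + jωC
Y = (0.001695 − j0.001680) S
|Y| = 0.002386 S → |Z| = 1/|Y| = 419.0 Ω, ∠Z = −∠Y = 44.75°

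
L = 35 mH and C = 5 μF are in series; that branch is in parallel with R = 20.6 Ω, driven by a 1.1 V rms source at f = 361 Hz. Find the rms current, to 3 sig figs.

ω = 2πf = 2268 rad/s
X_L = ωL = 79.4 Ω
X_C = 1/(ωC) = 88.2 Ω
Branch 1: Z₁ = R = 20.6 Ω
Branch 2 (series LC): Z₂ = j(X_L − X_C) = −j8.79 Ω
Parallel: Z = Z₁Z₂/(Z₁+Z₂), |Z| = 8.08 Ω, ∠Z = -66.9°
I = V/|Z| = 1.1/8.08 = 136 mA

136 mA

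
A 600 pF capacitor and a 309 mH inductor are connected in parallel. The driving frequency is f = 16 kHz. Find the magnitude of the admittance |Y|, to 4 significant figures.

28.13 μS

ω = 2πf = 100500 rad/s
X_L = ωL = 31060 Ω
X_C = 1/(ωC) = 16580 Ω
Parallel: admittances add. Y = 1/(jωL) + jωC
Y = (0 + j2.813e-05) S
|Y| = 2.813e-05 S → |Z| = 1/|Y| = 35550 Ω, ∠Z = −∠Y = -90.00°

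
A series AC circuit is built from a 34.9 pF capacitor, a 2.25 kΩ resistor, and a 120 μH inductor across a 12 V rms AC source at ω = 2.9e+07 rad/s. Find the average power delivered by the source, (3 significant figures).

28.7 mW

X_L = ωL = 3480 Ω
X_C = 1/(ωC) = 988 Ω
Net reactance X = X_L − X_C = 2490 Ω
Z = 2250 + j2490 Ω
|Z| = √(2250² + 2490²) = 3360 Ω
∠Z = arctan(2490/2250) = 47.9°
I = V/|Z| = 3.57 mA
P = VI cos φ = 12 × 0.00357 × cos(47.9°) = 28.7 mW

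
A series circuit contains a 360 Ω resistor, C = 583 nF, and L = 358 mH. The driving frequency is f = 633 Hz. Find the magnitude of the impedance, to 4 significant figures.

1056 Ω

ω = 2πf = 3977 rad/s
X_L = ωL = 1424 Ω
X_C = 1/(ωC) = 431.3 Ω
Net reactance X = X_L − X_C = 992.6 Ω
Z = 360.0 + j992.6 Ω
|Z| = √(360.0² + 992.6²) = 1056 Ω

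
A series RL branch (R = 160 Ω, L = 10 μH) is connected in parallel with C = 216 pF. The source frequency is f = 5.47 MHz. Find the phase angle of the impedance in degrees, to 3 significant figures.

ω = 2πf = 3.437e+07 rad/s
X_L = ωL = 344 Ω
X_C = 1/(ωC) = 135 Ω
Branch 1 (R+jX_L): Z₁ = 160 + j344 Ω, |Z₁| = 379 Ω
Branch 2 (−jX_C): Z₂ = −j135 Ω
Parallel: Z = Z₁Z₂/(Z₁+Z₂), |Z| = 194 Ω, ∠Z = -77.5°

-77.5°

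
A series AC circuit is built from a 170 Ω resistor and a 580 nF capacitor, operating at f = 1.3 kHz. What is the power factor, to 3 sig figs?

0.627

ω = 2πf = 8168 rad/s
X_C = 1/(ωC) = 211 Ω
Z = 170 − j211 Ω
|Z| = √(170² + 211²) = 271 Ω
∠Z = arctan(-211/170) = -51.2°
cos φ = cos(-51.2°) = 0.627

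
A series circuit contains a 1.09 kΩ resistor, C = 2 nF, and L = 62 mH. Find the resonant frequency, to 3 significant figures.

14.3 kHz

ω₀ = 1/√(LC) = 1/√(0.062 × 2e-09) = 89800 rad/s
f₀ = ω₀/(2π) = 14.3 kHz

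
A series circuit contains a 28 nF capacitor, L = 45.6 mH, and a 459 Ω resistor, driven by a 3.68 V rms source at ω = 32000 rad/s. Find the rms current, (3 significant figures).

X_L = ωL = 1460 Ω
X_C = 1/(ωC) = 1120 Ω
Net reactance X = X_L − X_C = 343 Ω
Z = 459 + j343 Ω
|Z| = √(459² + 343²) = 573 Ω
I = V/|Z| = 3.68/573 = 6.42 mA

6.42 mA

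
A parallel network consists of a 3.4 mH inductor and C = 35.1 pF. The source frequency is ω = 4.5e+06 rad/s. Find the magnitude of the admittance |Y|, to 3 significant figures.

X_L = ωL = 15300 Ω
X_C = 1/(ωC) = 6330 Ω
Parallel: admittances add. Y = 1/(jωL) + jωC
Y = (0 + j9.26e-05) S
|Y| = 9.26e-05 S → |Z| = 1/|Y| = 10800 Ω, ∠Z = −∠Y = -90.0°

92.6 μS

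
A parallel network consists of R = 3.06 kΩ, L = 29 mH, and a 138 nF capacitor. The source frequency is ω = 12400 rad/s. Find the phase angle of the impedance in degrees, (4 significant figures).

73.01°

X_L = ωL = 359.6 Ω
X_C = 1/(ωC) = 584.4 Ω
Parallel: admittances add. Y = 1/R + 1/(jωL) + jωC
Y = (0.0003268 − j0.001070) S
|Y| = 0.001118 S → |Z| = 1/|Y| = 894.1 Ω, ∠Z = −∠Y = 73.01°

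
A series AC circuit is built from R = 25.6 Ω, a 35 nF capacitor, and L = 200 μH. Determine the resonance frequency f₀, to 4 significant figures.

60.15 kHz

ω₀ = 1/√(LC) = 1/√(0.0002 × 3.5e-08) = 378000 rad/s
f₀ = ω₀/(2π) = 60.15 kHz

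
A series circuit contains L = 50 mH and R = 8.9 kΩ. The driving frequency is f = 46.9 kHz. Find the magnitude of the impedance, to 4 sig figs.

ω = 2πf = 294700 rad/s
X_L = ωL = 14730 Ω
Z = 8900 + j14730 Ω
|Z| = √(8900² + 14730²) = 17210 Ω

17210 Ω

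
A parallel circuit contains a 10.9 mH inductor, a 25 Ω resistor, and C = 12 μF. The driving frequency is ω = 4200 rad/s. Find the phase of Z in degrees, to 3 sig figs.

X_L = ωL = 45.8 Ω
X_C = 1/(ωC) = 19.8 Ω
Parallel: admittances add. Y = 1/R + 1/(jωL) + jωC
Y = (0.0400 + j0.0286) S
|Y| = 0.0491 S → |Z| = 1/|Y| = 20.3 Ω, ∠Z = −∠Y = -35.5°

-35.5°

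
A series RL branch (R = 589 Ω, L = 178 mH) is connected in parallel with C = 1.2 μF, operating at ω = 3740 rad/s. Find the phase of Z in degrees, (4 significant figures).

X_L = ωL = 665.7 Ω
X_C = 1/(ωC) = 222.8 Ω
Branch 1 (R+jX_L): Z₁ = 589.0 + j665.7 Ω, |Z₁| = 888.9 Ω
Branch 2 (−jX_C): Z₂ = −j222.8 Ω
Parallel: Z = Z₁Z₂/(Z₁+Z₂), |Z| = 268.8 Ω, ∠Z = -78.44°

-78.44°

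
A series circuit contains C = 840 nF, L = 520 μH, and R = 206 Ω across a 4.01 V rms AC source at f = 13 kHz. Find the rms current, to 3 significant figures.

ω = 2πf = 81680 rad/s
X_L = ωL = 42.5 Ω
X_C = 1/(ωC) = 14.6 Ω
Net reactance X = X_L − X_C = 27.9 Ω
Z = 206 + j27.9 Ω
|Z| = √(206² + 27.9²) = 208 Ω
I = V/|Z| = 4.01/208 = 19.3 mA

19.3 mA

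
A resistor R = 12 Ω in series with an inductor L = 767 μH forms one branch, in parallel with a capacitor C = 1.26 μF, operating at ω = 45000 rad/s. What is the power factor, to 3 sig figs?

0.280

X_L = ωL = 34.5 Ω
X_C = 1/(ωC) = 17.6 Ω
Branch 1 (R+jX_L): Z₁ = 12.0 + j34.5 Ω, |Z₁| = 36.5 Ω
Branch 2 (−jX_C): Z₂ = −j17.6 Ω
Parallel: Z = Z₁Z₂/(Z₁+Z₂), |Z| = 31.1 Ω, ∠Z = -73.8°
cos φ = cos(-73.8°) = 0.280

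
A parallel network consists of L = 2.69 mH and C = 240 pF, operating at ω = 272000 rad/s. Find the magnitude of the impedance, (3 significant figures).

768 Ω

X_L = ωL = 732 Ω
X_C = 1/(ωC) = 15300 Ω
Parallel: admittances add. Y = 1/(jωL) + jωC
Y = (0 − j0.00130) S
|Y| = 0.00130 S → |Z| = 1/|Y| = 768 Ω, ∠Z = −∠Y = 90.0°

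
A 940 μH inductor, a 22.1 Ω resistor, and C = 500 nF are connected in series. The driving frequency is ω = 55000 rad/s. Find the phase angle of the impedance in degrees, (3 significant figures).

X_L = ωL = 51.7 Ω
X_C = 1/(ωC) = 36.4 Ω
Net reactance X = X_L − X_C = 15.3 Ω
Z = 22.1 + j15.3 Ω
|Z| = √(22.1² + 15.3²) = 26.9 Ω
∠Z = arctan(15.3/22.1) = 34.8°

34.8°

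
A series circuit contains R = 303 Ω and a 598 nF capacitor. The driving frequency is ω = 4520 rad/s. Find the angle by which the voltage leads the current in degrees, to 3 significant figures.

-50.7°

X_C = 1/(ωC) = 370 Ω
Z = 303 − j370 Ω
|Z| = √(303² + 370²) = 478 Ω
∠Z = arctan(-370/303) = -50.7°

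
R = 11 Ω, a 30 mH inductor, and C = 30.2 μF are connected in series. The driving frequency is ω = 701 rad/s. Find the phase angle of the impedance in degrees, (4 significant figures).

X_L = ωL = 21.03 Ω
X_C = 1/(ωC) = 47.24 Ω
Net reactance X = X_L − X_C = -26.21 Ω
Z = 11.00 − j26.21 Ω
|Z| = √(11.00² + 26.21²) = 28.42 Ω
∠Z = arctan(-26.21/11.00) = -67.23°

-67.23°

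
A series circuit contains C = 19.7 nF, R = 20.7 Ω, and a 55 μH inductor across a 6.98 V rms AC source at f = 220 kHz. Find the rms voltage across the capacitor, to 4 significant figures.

5.770 V

ω = 2πf = 1.382e+06 rad/s
X_L = ωL = 76.03 Ω
X_C = 1/(ωC) = 36.72 Ω
Net reactance X = X_L − X_C = 39.30 Ω
Z = 20.70 + j39.30 Ω
|Z| = √(20.70² + 39.30²) = 44.42 Ω
I = V/|Z| = 157.1 mA
V_C = I·|Z_C| = 0.1571 × 36.72 = 5.770 V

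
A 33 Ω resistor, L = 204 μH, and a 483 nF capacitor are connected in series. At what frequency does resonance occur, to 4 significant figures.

ω₀ = 1/√(LC) = 1/√(0.000204 × 4.83e-07) = 100700 rad/s
f₀ = ω₀/(2π) = 16.03 kHz

16.03 kHz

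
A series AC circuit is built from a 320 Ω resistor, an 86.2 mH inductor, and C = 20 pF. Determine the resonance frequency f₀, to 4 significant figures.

ω₀ = 1/√(LC) = 1/√(0.0862 × 2e-11) = 761600 rad/s
f₀ = ω₀/(2π) = 121.2 kHz

121.2 kHz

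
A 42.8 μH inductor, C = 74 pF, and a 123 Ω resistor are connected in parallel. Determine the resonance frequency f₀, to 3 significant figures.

ω₀ = 1/√(LC) = 1/√(4.28e-05 × 7.4e-11) = 1.777e+07 rad/s
f₀ = ω₀/(2π) = 2.83 MHz

2.83 MHz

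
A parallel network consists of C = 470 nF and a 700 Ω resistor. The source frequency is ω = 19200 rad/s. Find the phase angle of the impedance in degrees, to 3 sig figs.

-81.0°

X_C = 1/(ωC) = 111 Ω
Parallel: admittances add. Y = 1/R + jωC
Y = (0.00143 + j0.00902) S
|Y| = 0.00914 S → |Z| = 1/|Y| = 109 Ω, ∠Z = −∠Y = -81.0°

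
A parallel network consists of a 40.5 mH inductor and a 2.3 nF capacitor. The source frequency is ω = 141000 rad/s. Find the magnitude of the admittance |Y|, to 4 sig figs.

X_L = ωL = 5710 Ω
X_C = 1/(ωC) = 3084 Ω
Parallel: admittances add. Y = 1/(jωL) + jωC
Y = (0 + j0.0001492) S
|Y| = 0.0001492 S → |Z| = 1/|Y| = 6703 Ω, ∠Z = −∠Y = -90.00°

149.2 μS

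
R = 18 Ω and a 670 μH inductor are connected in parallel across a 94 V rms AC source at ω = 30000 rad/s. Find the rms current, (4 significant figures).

X_L = ωL = 20.10 Ω
Parallel: admittances add. Y = 1/R + 1/(jωL)
Y = (0.05556 − j0.04975) S
|Y| = 0.07458 S → |Z| = 1/|Y| = 13.41 Ω, ∠Z = −∠Y = 41.85°
I = V/|Z| = 94/13.41 = 7.010 A

7.010 A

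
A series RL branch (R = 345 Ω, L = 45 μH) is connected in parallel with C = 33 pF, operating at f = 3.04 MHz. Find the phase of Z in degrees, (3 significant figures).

42.7°

ω = 2πf = 1.91e+07 rad/s
X_L = ωL = 860 Ω
X_C = 1/(ωC) = 1590 Ω
Branch 1 (R+jX_L): Z₁ = 345 + j860 Ω, |Z₁| = 926 Ω
Branch 2 (−jX_C): Z₂ = −j1590 Ω
Parallel: Z = Z₁Z₂/(Z₁+Z₂), |Z| = 1830 Ω, ∠Z = 42.7°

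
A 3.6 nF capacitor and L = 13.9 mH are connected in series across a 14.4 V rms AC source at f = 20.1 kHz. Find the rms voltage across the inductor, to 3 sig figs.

56.9 V

ω = 2πf = 126300 rad/s
X_L = ωL = 1760 Ω
X_C = 1/(ωC) = 2200 Ω
Net reactance X = X_L − X_C = -444 Ω
Z = − j444 Ω
|Z| = √(0² + 444²) = 444 Ω
I = V/|Z| = 32.4 mA
V_L = I·|Z_L| = 0.0324 × 1760 = 56.9 V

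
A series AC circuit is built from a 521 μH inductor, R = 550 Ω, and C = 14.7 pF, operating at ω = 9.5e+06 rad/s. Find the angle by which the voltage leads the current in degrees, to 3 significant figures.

X_L = ωL = 4950 Ω
X_C = 1/(ωC) = 7160 Ω
Net reactance X = X_L − X_C = -2210 Ω
Z = 550 − j2210 Ω
|Z| = √(550² + 2210²) = 2280 Ω
∠Z = arctan(-2210/550) = -76.0°

-76.0°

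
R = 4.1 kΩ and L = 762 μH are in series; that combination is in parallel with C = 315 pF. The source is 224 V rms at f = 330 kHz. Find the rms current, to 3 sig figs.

ω = 2πf = 2.073e+06 rad/s
X_L = ωL = 1580 Ω
X_C = 1/(ωC) = 1530 Ω
Branch 1 (R+jX_L): Z₁ = 4100 + j1580 Ω, |Z₁| = 4390 Ω
Branch 2 (−jX_C): Z₂ = −j1530 Ω
Parallel: Z = Z₁Z₂/(Z₁+Z₂), |Z| = 1640 Ω, ∠Z = -69.6°
I = V/|Z| = 224/1640 = 137 mA

137 mA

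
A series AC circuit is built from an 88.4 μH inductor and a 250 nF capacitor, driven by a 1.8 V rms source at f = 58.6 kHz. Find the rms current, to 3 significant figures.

83.0 mA

ω = 2πf = 368200 rad/s
X_L = ωL = 32.5 Ω
X_C = 1/(ωC) = 10.9 Ω
Net reactance X = X_L − X_C = 21.7 Ω
Z = j21.7 Ω
|Z| = √(0² + 21.7²) = 21.7 Ω
I = V/|Z| = 1.8/21.7 = 83.0 mA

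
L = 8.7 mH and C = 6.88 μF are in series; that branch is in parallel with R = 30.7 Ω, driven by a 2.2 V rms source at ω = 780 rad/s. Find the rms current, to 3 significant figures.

X_L = ωL = 6.79 Ω
X_C = 1/(ωC) = 186 Ω
Branch 1: Z₁ = R = 30.7 Ω
Branch 2 (series LC): Z₂ = j(X_L − X_C) = −j180 Ω
Parallel: Z = Z₁Z₂/(Z₁+Z₂), |Z| = 30.3 Ω, ∠Z = -9.70°
I = V/|Z| = 2.2/30.3 = 72.7 mA

72.7 mA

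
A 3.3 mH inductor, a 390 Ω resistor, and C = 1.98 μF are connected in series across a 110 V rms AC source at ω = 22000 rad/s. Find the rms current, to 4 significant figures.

279.8 mA

X_L = ωL = 72.60 Ω
X_C = 1/(ωC) = 22.96 Ω
Net reactance X = X_L − X_C = 49.64 Ω
Z = 390.0 + j49.64 Ω
|Z| = √(390.0² + 49.64²) = 393.1 Ω
I = V/|Z| = 110/393.1 = 279.8 mA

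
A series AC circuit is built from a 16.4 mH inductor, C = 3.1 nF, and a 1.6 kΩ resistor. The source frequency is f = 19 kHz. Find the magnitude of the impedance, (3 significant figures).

1760 Ω

ω = 2πf = 119400 rad/s
X_L = ωL = 1960 Ω
X_C = 1/(ωC) = 2700 Ω
Net reactance X = X_L − X_C = -744 Ω
Z = 1600 − j744 Ω
|Z| = √(1600² + 744²) = 1760 Ω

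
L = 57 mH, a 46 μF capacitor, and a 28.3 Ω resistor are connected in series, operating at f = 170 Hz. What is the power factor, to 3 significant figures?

0.572

ω = 2πf = 1068 rad/s
X_L = ωL = 60.9 Ω
X_C = 1/(ωC) = 20.4 Ω
Net reactance X = X_L − X_C = 40.5 Ω
Z = 28.3 + j40.5 Ω
|Z| = √(28.3² + 40.5²) = 49.4 Ω
∠Z = arctan(40.5/28.3) = 55.1°
cos φ = cos(55.1°) = 0.572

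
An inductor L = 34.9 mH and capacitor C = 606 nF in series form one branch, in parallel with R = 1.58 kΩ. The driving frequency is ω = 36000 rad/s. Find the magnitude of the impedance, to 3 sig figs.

961 Ω

X_L = ωL = 1260 Ω
X_C = 1/(ωC) = 45.8 Ω
Branch 1: Z₁ = R = 1580 Ω
Branch 2 (series LC): Z₂ = j(X_L − X_C) = j1210 Ω
Parallel: Z = Z₁Z₂/(Z₁+Z₂), |Z| = 961 Ω, ∠Z = 52.5°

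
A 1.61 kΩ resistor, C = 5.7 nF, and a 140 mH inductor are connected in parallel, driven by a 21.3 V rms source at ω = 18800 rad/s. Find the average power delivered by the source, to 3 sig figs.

282 mW

X_L = ωL = 2630 Ω
X_C = 1/(ωC) = 9330 Ω
Parallel: admittances add. Y = 1/R + 1/(jωL) + jωC
Y = (0.000621 − j0.000273) S
|Y| = 0.000678 S → |Z| = 1/|Y| = 1470 Ω, ∠Z = −∠Y = 23.7°
I = V/|Z| = 14.4 mA
P = VI cos φ = 21.3 × 0.0144 × cos(23.7°) = 282 mW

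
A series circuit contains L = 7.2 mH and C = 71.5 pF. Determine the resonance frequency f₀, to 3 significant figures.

222 kHz

ω₀ = 1/√(LC) = 1/√(0.0072 × 7.15e-11) = 1.394e+06 rad/s
f₀ = ω₀/(2π) = 222 kHz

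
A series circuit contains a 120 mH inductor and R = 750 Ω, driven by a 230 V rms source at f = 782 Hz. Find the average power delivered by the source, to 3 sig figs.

43.6 W

ω = 2πf = 4913 rad/s
X_L = ωL = 590 Ω
Z = 750 + j590 Ω
|Z| = √(750² + 590²) = 954 Ω
∠Z = arctan(590/750) = 38.2°
I = V/|Z| = 241 mA
P = VI cos φ = 230 × 0.241 × cos(38.2°) = 43.6 W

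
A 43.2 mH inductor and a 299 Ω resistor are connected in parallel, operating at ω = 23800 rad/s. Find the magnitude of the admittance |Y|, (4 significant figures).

3.483 mS

X_L = ωL = 1028 Ω
Parallel: admittances add. Y = 1/R + 1/(jωL)
Y = (0.003344 − j0.0009726) S
|Y| = 0.003483 S → |Z| = 1/|Y| = 287.1 Ω, ∠Z = −∠Y = 16.21°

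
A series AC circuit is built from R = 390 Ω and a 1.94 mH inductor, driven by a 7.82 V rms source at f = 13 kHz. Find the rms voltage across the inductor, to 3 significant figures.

ω = 2πf = 81680 rad/s
X_L = ωL = 158 Ω
Z = 390 + j158 Ω
|Z| = √(390² + 158²) = 421 Ω
I = V/|Z| = 18.6 mA
V_L = I·|Z_L| = 0.0186 × 158 = 2.94 V

2.94 V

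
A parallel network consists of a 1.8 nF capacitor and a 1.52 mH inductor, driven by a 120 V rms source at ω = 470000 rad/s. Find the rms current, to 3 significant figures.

X_L = ωL = 714 Ω
X_C = 1/(ωC) = 1180 Ω
Parallel: admittances add. Y = 1/(jωL) + jωC
Y = (0 − j0.000554) S
|Y| = 0.000554 S → |Z| = 1/|Y| = 1810 Ω, ∠Z = −∠Y = 90.0°
I = V/|Z| = 120/1810 = 66.5 mA

66.5 mA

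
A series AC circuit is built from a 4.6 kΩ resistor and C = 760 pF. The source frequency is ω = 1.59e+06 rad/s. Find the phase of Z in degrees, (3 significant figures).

X_C = 1/(ωC) = 828 Ω
Z = 4600 − j828 Ω
|Z| = √(4600² + 828²) = 4670 Ω
∠Z = arctan(-828/4600) = -10.2°

-10.2°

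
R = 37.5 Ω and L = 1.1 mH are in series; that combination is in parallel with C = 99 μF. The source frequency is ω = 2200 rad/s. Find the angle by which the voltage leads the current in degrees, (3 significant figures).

X_L = ωL = 2.42 Ω
X_C = 1/(ωC) = 4.59 Ω
Branch 1 (R+jX_L): Z₁ = 37.5 + j2.42 Ω, |Z₁| = 37.6 Ω
Branch 2 (−jX_C): Z₂ = −j4.59 Ω
Parallel: Z = Z₁Z₂/(Z₁+Z₂), |Z| = 4.59 Ω, ∠Z = -83.0°

-83.0°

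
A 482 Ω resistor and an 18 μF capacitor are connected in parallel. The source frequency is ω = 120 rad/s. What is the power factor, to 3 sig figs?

X_C = 1/(ωC) = 463 Ω
Parallel: admittances add. Y = 1/R + jωC
Y = (0.00207 + j0.00216) S
|Y| = 0.00299 S → |Z| = 1/|Y| = 334 Ω, ∠Z = −∠Y = -46.2°
cos φ = cos(-46.2°) = 0.693

0.693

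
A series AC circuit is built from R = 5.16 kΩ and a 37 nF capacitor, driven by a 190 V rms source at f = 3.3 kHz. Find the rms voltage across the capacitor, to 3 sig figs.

ω = 2πf = 20730 rad/s
X_C = 1/(ωC) = 1300 Ω
Z = 5160 − j1300 Ω
|Z| = √(5160² + 1300²) = 5320 Ω
I = V/|Z| = 35.7 mA
V_C = I·|Z_C| = 0.0357 × 1300 = 46.5 V

46.5 V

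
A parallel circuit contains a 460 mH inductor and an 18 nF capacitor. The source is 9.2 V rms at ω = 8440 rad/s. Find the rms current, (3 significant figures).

X_L = ωL = 3880 Ω
X_C = 1/(ωC) = 6580 Ω
Parallel: admittances add. Y = 1/(jωL) + jωC
Y = (0 − j0.000106) S
|Y| = 0.000106 S → |Z| = 1/|Y| = 9460 Ω, ∠Z = −∠Y = 90.0°
I = V/|Z| = 9.2/9460 = 972 μA

972 μA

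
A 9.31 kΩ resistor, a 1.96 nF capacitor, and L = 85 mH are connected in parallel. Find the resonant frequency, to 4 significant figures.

ω₀ = 1/√(LC) = 1/√(0.085 × 1.96e-09) = 77480 rad/s
f₀ = ω₀/(2π) = 12.33 kHz

12.33 kHz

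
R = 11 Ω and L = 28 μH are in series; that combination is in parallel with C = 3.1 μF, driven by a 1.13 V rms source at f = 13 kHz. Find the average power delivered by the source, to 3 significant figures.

ω = 2πf = 81680 rad/s
X_L = ωL = 2.29 Ω
X_C = 1/(ωC) = 3.95 Ω
Branch 1 (R+jX_L): Z₁ = 11.0 + j2.29 Ω, |Z₁| = 11.2 Ω
Branch 2 (−jX_C): Z₂ = −j3.95 Ω
Parallel: Z = Z₁Z₂/(Z₁+Z₂), |Z| = 3.99 Ω, ∠Z = -69.7°
I = V/|Z| = 283 mA
P = VI cos φ = 1.13 × 0.283 × cos(-69.7°) = 111 mW

111 mW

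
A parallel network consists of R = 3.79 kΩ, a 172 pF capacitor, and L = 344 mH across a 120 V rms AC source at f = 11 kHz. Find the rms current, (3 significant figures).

31.9 mA

ω = 2πf = 69120 rad/s
X_L = ωL = 23800 Ω
X_C = 1/(ωC) = 84100 Ω
Parallel: admittances add. Y = 1/R + 1/(jωL) + jωC
Y = (0.000264 − j3.02e-05) S
|Y| = 0.000266 S → |Z| = 1/|Y| = 3770 Ω, ∠Z = −∠Y = 6.52°
I = V/|Z| = 120/3770 = 31.9 mA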